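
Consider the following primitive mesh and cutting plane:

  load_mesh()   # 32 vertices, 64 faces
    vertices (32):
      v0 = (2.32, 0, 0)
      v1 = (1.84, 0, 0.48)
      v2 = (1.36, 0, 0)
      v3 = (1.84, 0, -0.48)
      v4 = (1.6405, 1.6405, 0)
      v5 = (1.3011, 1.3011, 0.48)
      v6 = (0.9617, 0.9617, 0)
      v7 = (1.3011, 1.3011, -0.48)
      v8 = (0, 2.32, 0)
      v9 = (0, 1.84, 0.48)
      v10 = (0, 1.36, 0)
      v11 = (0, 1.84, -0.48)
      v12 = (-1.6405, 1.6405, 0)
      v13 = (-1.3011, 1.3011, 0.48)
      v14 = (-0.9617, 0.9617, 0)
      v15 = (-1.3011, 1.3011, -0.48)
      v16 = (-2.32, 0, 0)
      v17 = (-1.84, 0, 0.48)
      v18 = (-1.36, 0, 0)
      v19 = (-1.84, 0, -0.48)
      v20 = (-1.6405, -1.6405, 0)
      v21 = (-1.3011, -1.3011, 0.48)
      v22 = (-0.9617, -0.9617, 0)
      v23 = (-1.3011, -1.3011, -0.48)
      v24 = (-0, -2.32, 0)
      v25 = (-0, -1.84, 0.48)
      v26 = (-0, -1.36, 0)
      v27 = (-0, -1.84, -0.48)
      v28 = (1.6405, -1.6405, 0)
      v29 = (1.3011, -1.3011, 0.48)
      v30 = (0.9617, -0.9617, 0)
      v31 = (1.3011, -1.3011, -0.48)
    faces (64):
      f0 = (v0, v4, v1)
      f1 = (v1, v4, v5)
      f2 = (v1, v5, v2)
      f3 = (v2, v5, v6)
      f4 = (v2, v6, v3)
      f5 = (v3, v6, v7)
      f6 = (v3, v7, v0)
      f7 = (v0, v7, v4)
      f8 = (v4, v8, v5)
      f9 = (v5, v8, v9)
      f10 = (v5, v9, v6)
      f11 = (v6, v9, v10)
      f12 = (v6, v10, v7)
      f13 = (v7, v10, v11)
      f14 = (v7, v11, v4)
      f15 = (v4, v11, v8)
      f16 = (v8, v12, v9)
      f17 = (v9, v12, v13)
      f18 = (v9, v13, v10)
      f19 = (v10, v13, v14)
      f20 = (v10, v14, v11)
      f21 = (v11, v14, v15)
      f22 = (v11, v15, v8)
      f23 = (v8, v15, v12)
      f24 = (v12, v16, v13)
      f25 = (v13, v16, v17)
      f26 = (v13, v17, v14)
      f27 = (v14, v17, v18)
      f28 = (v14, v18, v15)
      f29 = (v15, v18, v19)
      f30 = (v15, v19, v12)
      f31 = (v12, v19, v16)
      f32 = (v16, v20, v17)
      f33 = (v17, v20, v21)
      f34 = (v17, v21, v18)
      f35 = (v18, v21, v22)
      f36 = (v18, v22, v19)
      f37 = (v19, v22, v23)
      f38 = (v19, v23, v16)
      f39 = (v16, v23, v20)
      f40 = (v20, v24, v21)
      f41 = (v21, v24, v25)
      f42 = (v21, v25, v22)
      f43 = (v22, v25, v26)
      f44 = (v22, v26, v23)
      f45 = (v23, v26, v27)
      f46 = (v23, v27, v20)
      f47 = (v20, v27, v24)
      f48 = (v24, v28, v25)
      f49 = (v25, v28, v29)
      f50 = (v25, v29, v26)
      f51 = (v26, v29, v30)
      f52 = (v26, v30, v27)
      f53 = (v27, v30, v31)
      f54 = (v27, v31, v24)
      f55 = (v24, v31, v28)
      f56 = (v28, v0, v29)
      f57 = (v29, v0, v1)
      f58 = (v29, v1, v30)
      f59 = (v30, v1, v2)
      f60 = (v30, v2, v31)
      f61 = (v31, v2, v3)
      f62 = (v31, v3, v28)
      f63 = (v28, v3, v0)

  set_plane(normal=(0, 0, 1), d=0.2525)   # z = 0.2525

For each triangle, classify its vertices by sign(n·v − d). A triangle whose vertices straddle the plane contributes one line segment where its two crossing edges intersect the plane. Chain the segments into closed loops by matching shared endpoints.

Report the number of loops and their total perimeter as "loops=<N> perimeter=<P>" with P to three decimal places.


loops=2 perimeter=22.533

Straddling triangles (32 of 64):
  (v0,v4,v1) [--+] → (1.74545, 0.777529, 0.2525)–(2.0675, 0, 0.2525)  len=0.8416
  (v1,v4,v5) [+-+] → (1.74545, 0.777529, 0.2525)–(1.46196, 1.46196, 0.2525)  len=0.7408
  (v1,v5,v2) [++-] → (1.32902, 0.684433, 0.2525)–(1.6125, 0, 0.2525)  len=0.7408
  (v2,v5,v6) [-+-] → (1.32902, 0.684433, 0.2525)–(1.14024, 1.14024, 0.2525)  len=0.4934
  (v4,v8,v5) [--+] → (0.684433, 1.78402, 0.2525)–(1.46196, 1.46196, 0.2525)  len=0.8416
  (v5,v8,v9) [+-+] → (0.684433, 1.78402, 0.2525)–(0, 2.0675, 0.2525)  len=0.7408
  (v5,v9,v6) [++-] → (0.455806, 1.42372, 0.2525)–(1.14024, 1.14024, 0.2525)  len=0.7408
  (v6,v9,v10) [-+-] → (0.455806, 1.42372, 0.2525)–(0, 1.6125, 0.2525)  len=0.4934
  (v8,v12,v9) [--+] → (-0.777529, 1.74545, 0.2525)–(0, 2.0675, 0.2525)  len=0.8416
  (v9,v12,v13) [+-+] → (-0.777529, 1.74545, 0.2525)–(-1.46196, 1.46196, 0.2525)  len=0.7408
  (v9,v13,v10) [++-] → (-0.684433, 1.32902, 0.2525)–(0, 1.6125, 0.2525)  len=0.7408
  (v10,v13,v14) [-+-] → (-0.684433, 1.32902, 0.2525)–(-1.14024, 1.14024, 0.2525)  len=0.4934
  (v12,v16,v13) [--+] → (-1.78402, 0.684433, 0.2525)–(-1.46196, 1.46196, 0.2525)  len=0.8416
  (v13,v16,v17) [+-+] → (-1.78402, 0.684433, 0.2525)–(-2.0675, 0, 0.2525)  len=0.7408
  (v13,v17,v14) [++-] → (-1.42372, 0.455806, 0.2525)–(-1.14024, 1.14024, 0.2525)  len=0.7408
  (v14,v17,v18) [-+-] → (-1.42372, 0.455806, 0.2525)–(-1.6125, 0, 0.2525)  len=0.4934
  (v16,v20,v17) [--+] → (-1.74545, -0.777529, 0.2525)–(-2.0675, 0, 0.2525)  len=0.8416
  (v17,v20,v21) [+-+] → (-1.74545, -0.777529, 0.2525)–(-1.46196, -1.46196, 0.2525)  len=0.7408
  (v17,v21,v18) [++-] → (-1.32902, -0.684433, 0.2525)–(-1.6125, 0, 0.2525)  len=0.7408
  (v18,v21,v22) [-+-] → (-1.32902, -0.684433, 0.2525)–(-1.14024, -1.14024, 0.2525)  len=0.4934
  (v20,v24,v21) [--+] → (-0.684433, -1.78402, 0.2525)–(-1.46196, -1.46196, 0.2525)  len=0.8416
  (v21,v24,v25) [+-+] → (-0.684433, -1.78402, 0.2525)–(0, -2.0675, 0.2525)  len=0.7408
  (v21,v25,v22) [++-] → (-0.455806, -1.42372, 0.2525)–(-1.14024, -1.14024, 0.2525)  len=0.7408
  (v22,v25,v26) [-+-] → (-0.455806, -1.42372, 0.2525)–(0, -1.6125, 0.2525)  len=0.4934
  (v24,v28,v25) [--+] → (0.777529, -1.74545, 0.2525)–(0, -2.0675, 0.2525)  len=0.8416
  (v25,v28,v29) [+-+] → (0.777529, -1.74545, 0.2525)–(1.46196, -1.46196, 0.2525)  len=0.7408
  (v25,v29,v26) [++-] → (0.684433, -1.32902, 0.2525)–(0, -1.6125, 0.2525)  len=0.7408
  (v26,v29,v30) [-+-] → (0.684433, -1.32902, 0.2525)–(1.14024, -1.14024, 0.2525)  len=0.4934
  (v28,v0,v29) [--+] → (1.78402, -0.684433, 0.2525)–(1.46196, -1.46196, 0.2525)  len=0.8416
  (v29,v0,v1) [+-+] → (1.78402, -0.684433, 0.2525)–(2.0675, 0, 0.2525)  len=0.7408
  (v29,v1,v30) [++-] → (1.42372, -0.455806, 0.2525)–(1.14024, -1.14024, 0.2525)  len=0.7408
  (v30,v1,v2) [-+-] → (1.42372, -0.455806, 0.2525)–(1.6125, 0, 0.2525)  len=0.4934

Chained into 2 loop(s):
  loop 1: 16 segments, perimeter = 12.6592
  loop 2: 16 segments, perimeter = 9.8734
Total perimeter = 22.533


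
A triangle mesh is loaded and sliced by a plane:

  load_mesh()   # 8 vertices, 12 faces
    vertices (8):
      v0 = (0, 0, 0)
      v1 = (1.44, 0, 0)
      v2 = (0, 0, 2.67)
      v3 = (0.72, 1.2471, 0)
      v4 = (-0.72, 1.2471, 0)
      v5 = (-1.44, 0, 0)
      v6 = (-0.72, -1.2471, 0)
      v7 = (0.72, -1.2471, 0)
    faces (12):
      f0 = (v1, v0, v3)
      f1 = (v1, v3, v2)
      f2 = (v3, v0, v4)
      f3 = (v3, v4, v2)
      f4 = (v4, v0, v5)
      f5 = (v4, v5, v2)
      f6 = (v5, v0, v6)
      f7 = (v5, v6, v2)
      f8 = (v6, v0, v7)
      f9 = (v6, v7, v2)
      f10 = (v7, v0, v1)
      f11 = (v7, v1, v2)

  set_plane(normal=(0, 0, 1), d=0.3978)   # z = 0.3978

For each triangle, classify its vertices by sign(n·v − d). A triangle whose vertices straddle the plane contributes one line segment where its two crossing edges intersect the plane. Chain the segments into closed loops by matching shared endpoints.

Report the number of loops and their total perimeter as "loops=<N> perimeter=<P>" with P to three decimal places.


loops=1 perimeter=7.353

Straddling triangles (6 of 12):
  (v1,v3,v2) [--+] → (0.612728, 1.0613, 0.3978)–(1.22546, 0, 0.3978)  len=1.2255
  (v3,v4,v2) [--+] → (-0.612728, 1.0613, 0.3978)–(0.612728, 1.0613, 0.3978)  len=1.2255
  (v4,v5,v2) [--+] → (-1.22546, 0, 0.3978)–(-0.612728, 1.0613, 0.3978)  len=1.2255
  (v5,v6,v2) [--+] → (-0.612728, -1.0613, 0.3978)–(-1.22546, 0, 0.3978)  len=1.2255
  (v6,v7,v2) [--+] → (0.612728, -1.0613, 0.3978)–(-0.612728, -1.0613, 0.3978)  len=1.2255
  (v7,v1,v2) [--+] → (1.22546, 0, 0.3978)–(0.612728, -1.0613, 0.3978)  len=1.2255

Chained into 1 loop(s):
  loop 1: 6 segments, perimeter = 7.3528
Total perimeter = 7.353


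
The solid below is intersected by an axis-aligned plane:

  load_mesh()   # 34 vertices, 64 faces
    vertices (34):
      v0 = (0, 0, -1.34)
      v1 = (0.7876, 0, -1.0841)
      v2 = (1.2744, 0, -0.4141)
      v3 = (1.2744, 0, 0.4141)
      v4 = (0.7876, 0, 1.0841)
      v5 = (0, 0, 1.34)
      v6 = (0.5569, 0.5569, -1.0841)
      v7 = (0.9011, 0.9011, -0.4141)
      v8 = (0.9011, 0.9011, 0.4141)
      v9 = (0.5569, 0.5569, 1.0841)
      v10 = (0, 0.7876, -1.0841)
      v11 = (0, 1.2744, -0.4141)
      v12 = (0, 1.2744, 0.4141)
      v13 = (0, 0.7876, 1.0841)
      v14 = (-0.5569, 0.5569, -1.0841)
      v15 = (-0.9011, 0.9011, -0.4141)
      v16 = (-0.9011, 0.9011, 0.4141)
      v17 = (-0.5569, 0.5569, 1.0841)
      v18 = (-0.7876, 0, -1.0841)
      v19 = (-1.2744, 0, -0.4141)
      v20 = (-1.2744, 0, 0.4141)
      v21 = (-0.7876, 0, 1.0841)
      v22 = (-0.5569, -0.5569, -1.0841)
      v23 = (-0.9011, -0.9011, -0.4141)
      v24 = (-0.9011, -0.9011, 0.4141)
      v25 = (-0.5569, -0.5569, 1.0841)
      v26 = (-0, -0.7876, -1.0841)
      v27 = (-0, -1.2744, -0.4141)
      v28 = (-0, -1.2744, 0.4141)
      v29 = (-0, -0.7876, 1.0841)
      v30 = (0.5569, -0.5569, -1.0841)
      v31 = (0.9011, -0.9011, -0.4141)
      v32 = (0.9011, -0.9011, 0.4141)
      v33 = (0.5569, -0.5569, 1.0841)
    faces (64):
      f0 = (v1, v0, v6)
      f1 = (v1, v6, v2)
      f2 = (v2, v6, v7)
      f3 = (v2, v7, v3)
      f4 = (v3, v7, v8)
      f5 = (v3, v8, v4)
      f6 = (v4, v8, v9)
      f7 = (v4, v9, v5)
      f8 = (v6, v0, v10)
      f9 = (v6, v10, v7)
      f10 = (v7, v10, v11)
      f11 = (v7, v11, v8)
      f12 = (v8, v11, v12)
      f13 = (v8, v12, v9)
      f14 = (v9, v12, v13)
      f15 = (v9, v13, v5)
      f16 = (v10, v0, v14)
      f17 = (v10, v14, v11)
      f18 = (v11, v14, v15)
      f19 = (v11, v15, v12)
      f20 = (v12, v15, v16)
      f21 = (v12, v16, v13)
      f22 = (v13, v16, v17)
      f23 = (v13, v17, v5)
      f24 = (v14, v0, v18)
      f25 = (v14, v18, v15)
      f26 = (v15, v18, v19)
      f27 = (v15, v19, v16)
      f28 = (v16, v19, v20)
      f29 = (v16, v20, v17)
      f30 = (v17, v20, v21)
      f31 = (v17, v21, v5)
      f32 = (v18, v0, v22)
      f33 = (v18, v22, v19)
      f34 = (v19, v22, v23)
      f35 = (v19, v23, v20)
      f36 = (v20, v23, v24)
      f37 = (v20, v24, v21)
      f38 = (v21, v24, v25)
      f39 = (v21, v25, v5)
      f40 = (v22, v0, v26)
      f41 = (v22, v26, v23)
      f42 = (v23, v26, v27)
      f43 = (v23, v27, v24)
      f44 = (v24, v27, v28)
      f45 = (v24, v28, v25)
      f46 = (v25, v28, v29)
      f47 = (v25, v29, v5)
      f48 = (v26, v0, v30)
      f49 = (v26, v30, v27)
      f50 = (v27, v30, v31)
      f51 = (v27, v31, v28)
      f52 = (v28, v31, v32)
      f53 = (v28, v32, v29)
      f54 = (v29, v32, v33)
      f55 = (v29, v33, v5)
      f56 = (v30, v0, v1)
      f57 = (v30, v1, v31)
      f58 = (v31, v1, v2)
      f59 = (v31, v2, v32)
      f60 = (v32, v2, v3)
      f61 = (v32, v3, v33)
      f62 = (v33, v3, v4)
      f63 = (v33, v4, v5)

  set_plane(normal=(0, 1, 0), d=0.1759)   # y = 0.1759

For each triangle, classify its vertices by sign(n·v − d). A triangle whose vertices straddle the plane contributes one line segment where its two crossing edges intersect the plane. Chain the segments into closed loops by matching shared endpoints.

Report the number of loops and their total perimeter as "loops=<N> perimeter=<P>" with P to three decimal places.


loops=1 perimeter=7.945

Straddling triangles (20 of 64):
  (v1,v0,v6) [--+] → (0.1759, 0.1759, -1.25917)–(0.714732, 0.1759, -1.0841)  len=0.5666
  (v1,v6,v2) [-+-] → (0.714732, 0.1759, -1.0841)–(1.04777, 0.1759, -0.625723)  len=0.5666
  (v2,v6,v7) [-++] → (1.04777, 0.1759, -0.625723)–(1.20153, 0.1759, -0.4141)  len=0.2616
  (v2,v7,v3) [-+-] → (1.20153, 0.1759, -0.4141)–(1.20153, 0.1759, 0.252431)  len=0.6665
  (v3,v7,v8) [-++] → (1.20153, 0.1759, 0.252431)–(1.20153, 0.1759, 0.4141)  len=0.1617
  (v3,v8,v4) [-+-] → (1.20153, 0.1759, 0.4141)–(0.809756, 0.1759, 0.953312)  len=0.6665
  (v4,v8,v9) [-++] → (0.809756, 0.1759, 0.953312)–(0.714732, 0.1759, 1.0841)  len=0.1617
  (v4,v9,v5) [-+-] → (0.714732, 0.1759, 1.0841)–(0.1759, 0.1759, 1.25917)  len=0.5666
  (v6,v0,v10) [+-+] → (0.1759, 0.1759, -1.25917)–(0, 0.1759, -1.28285)  len=0.1775
  (v9,v13,v5) [++-] → (0, 0.1759, 1.28285)–(0.1759, 0.1759, 1.25917)  len=0.1775
  (v10,v0,v14) [+-+] → (0, 0.1759, -1.28285)–(-0.1759, 0.1759, -1.25917)  len=0.1775
  (v13,v17,v5) [++-] → (-0.1759, 0.1759, 1.25917)–(0, 0.1759, 1.28285)  len=0.1775
  (v14,v0,v18) [+--] → (-0.1759, 0.1759, -1.25917)–(-0.714732, 0.1759, -1.0841)  len=0.5666
  (v14,v18,v15) [+-+] → (-0.714732, 0.1759, -1.0841)–(-0.809756, 0.1759, -0.953312)  len=0.1617
  (v15,v18,v19) [+--] → (-0.809756, 0.1759, -0.953312)–(-1.20153, 0.1759, -0.4141)  len=0.6665
  (v15,v19,v16) [+-+] → (-1.20153, 0.1759, -0.4141)–(-1.20153, 0.1759, -0.252431)  len=0.1617
  (v16,v19,v20) [+--] → (-1.20153, 0.1759, -0.252431)–(-1.20153, 0.1759, 0.4141)  len=0.6665
  (v16,v20,v17) [+-+] → (-1.20153, 0.1759, 0.4141)–(-1.04777, 0.1759, 0.625723)  len=0.2616
  (v17,v20,v21) [+--] → (-1.04777, 0.1759, 0.625723)–(-0.714732, 0.1759, 1.0841)  len=0.5666
  (v17,v21,v5) [+--] → (-0.714732, 0.1759, 1.0841)–(-0.1759, 0.1759, 1.25917)  len=0.5666

Chained into 1 loop(s):
  loop 1: 20 segments, perimeter = 7.9453
Total perimeter = 7.945


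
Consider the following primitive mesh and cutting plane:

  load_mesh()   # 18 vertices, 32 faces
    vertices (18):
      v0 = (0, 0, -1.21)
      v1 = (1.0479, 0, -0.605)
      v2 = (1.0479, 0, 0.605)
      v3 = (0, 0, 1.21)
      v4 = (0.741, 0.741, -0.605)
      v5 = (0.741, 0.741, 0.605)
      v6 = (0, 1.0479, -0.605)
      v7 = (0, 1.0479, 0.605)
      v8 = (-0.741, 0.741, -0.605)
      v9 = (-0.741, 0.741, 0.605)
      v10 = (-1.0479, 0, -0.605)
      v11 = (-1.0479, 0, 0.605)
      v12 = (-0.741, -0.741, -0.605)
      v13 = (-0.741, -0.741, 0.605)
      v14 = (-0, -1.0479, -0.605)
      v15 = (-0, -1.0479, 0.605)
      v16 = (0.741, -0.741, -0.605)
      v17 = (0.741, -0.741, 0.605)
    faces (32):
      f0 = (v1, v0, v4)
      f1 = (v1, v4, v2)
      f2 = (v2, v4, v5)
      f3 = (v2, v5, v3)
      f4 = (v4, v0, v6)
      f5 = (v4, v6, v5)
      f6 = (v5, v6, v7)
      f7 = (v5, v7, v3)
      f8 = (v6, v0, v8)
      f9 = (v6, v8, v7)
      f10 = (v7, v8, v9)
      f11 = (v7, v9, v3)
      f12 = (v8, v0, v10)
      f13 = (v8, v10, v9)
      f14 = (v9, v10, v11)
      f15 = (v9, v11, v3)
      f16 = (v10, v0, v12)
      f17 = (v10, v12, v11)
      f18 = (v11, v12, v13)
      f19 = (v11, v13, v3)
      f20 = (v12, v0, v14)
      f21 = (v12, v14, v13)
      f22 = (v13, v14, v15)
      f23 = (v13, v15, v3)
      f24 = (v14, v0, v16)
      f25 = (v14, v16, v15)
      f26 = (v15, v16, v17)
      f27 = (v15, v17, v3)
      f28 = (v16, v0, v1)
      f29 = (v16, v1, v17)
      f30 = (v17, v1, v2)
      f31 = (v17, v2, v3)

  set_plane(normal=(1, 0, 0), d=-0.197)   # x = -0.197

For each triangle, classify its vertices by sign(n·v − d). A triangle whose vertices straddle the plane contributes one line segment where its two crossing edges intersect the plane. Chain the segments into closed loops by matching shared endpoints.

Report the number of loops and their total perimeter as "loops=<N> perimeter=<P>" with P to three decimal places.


Straddling triangles (12 of 32):
  (v6,v0,v8) [++-] → (-0.197, 0.197, -1.04916)–(-0.197, 0.966309, -0.605)  len=0.8883
  (v6,v8,v7) [+-+] → (-0.197, 0.966309, -0.605)–(-0.197, 0.966309, 0.283313)  len=0.8883
  (v7,v8,v9) [+--] → (-0.197, 0.966309, 0.283313)–(-0.197, 0.966309, 0.605)  len=0.3217
  (v7,v9,v3) [+-+] → (-0.197, 0.966309, 0.605)–(-0.197, 0.197, 1.04916)  len=0.8883
  (v8,v0,v10) [-+-] → (-0.197, 0.197, -1.04916)–(-0.197, 0, -1.09626)  len=0.2026
  (v9,v11,v3) [--+] → (-0.197, 0, 1.09626)–(-0.197, 0.197, 1.04916)  len=0.2026
  (v10,v0,v12) [-+-] → (-0.197, 0, -1.09626)–(-0.197, -0.197, -1.04916)  len=0.2026
  (v11,v13,v3) [--+] → (-0.197, -0.197, 1.04916)–(-0.197, 0, 1.09626)  len=0.2026
  (v12,v0,v14) [-++] → (-0.197, -0.197, -1.04916)–(-0.197, -0.966309, -0.605)  len=0.8883
  (v12,v14,v13) [-+-] → (-0.197, -0.966309, -0.605)–(-0.197, -0.966309, -0.283313)  len=0.3217
  (v13,v14,v15) [-++] → (-0.197, -0.966309, -0.283313)–(-0.197, -0.966309, 0.605)  len=0.8883
  (v13,v15,v3) [-++] → (-0.197, -0.966309, 0.605)–(-0.197, -0.197, 1.04916)  len=0.8883

Chained into 1 loop(s):
  loop 1: 12 segments, perimeter = 6.7835
Total perimeter = 6.783

loops=1 perimeter=6.783


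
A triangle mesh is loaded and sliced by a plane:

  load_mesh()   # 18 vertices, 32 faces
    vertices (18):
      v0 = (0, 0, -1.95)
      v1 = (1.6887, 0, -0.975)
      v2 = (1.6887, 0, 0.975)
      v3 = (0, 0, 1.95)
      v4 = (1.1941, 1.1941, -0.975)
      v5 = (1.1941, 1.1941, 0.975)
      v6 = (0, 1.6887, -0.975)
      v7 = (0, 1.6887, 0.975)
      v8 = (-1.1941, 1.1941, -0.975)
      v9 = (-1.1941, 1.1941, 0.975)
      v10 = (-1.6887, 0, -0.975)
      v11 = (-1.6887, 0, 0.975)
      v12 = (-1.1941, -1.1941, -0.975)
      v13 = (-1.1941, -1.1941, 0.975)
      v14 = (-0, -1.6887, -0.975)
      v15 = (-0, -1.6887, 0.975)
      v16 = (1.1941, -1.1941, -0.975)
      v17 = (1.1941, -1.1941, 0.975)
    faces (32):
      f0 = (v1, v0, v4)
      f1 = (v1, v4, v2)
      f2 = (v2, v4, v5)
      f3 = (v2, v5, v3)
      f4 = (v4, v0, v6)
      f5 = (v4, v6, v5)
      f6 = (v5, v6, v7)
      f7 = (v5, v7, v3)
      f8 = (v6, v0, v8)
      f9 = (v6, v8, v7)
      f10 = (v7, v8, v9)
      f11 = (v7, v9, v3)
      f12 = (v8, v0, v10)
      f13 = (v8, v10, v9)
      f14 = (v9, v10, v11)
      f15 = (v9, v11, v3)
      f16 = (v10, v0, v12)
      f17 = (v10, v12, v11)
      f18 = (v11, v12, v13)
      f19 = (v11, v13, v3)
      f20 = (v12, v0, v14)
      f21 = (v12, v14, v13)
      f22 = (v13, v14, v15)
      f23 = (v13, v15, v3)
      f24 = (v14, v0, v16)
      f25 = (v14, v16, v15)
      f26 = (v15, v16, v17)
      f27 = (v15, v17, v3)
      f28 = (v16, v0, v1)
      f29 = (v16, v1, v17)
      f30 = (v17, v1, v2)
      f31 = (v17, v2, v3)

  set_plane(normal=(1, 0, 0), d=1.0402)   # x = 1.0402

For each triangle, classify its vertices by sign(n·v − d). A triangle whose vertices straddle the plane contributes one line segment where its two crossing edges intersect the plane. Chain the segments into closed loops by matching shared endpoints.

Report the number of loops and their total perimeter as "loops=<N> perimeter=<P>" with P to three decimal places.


Straddling triangles (12 of 32):
  (v1,v0,v4) [+-+] → (1.0402, 0, -1.34942)–(1.0402, 1.0402, -1.10066)  len=1.0695
  (v2,v5,v3) [++-] → (1.0402, 1.0402, 1.10066)–(1.0402, 0, 1.34942)  len=1.0695
  (v4,v0,v6) [+--] → (1.0402, 1.0402, -1.10066)–(1.0402, 1.25785, -0.975)  len=0.2513
  (v4,v6,v5) [+-+] → (1.0402, 1.25785, -0.975)–(1.0402, 1.25785, 0.723677)  len=1.6987
  (v5,v6,v7) [+--] → (1.0402, 1.25785, 0.723677)–(1.0402, 1.25785, 0.975)  len=0.2513
  (v5,v7,v3) [+--] → (1.0402, 1.25785, 0.975)–(1.0402, 1.0402, 1.10066)  len=0.2513
  (v14,v0,v16) [--+] → (1.0402, -1.0402, -1.10066)–(1.0402, -1.25785, -0.975)  len=0.2513
  (v14,v16,v15) [-+-] → (1.0402, -1.25785, -0.975)–(1.0402, -1.25785, -0.723677)  len=0.2513
  (v15,v16,v17) [-++] → (1.0402, -1.25785, -0.723677)–(1.0402, -1.25785, 0.975)  len=1.6987
  (v15,v17,v3) [-+-] → (1.0402, -1.25785, 0.975)–(1.0402, -1.0402, 1.10066)  len=0.2513
  (v16,v0,v1) [+-+] → (1.0402, -1.0402, -1.10066)–(1.0402, 0, -1.34942)  len=1.0695
  (v17,v2,v3) [++-] → (1.0402, 0, 1.34942)–(1.0402, -1.0402, 1.10066)  len=1.0695

Chained into 1 loop(s):
  loop 1: 12 segments, perimeter = 9.1834
Total perimeter = 9.183

loops=1 perimeter=9.183


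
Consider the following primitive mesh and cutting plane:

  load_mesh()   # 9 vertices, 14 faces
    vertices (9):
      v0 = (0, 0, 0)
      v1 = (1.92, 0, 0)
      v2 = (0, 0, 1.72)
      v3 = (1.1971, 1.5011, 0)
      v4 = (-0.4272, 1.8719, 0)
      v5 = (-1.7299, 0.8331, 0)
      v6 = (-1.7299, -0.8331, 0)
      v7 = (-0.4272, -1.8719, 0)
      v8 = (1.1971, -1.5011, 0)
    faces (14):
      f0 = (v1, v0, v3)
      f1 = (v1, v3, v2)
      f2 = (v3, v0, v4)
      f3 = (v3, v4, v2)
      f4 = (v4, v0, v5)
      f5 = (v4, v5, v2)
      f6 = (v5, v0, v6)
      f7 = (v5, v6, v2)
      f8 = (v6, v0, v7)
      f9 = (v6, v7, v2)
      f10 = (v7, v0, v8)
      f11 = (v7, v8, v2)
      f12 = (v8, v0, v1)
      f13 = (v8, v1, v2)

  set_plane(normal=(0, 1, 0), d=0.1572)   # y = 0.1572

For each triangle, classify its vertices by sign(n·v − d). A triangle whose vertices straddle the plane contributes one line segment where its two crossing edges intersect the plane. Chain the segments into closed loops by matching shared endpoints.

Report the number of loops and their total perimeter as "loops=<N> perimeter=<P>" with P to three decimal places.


loops=1 perimeter=8.368

Straddling triangles (8 of 14):
  (v1,v0,v3) [--+] → (0.125364, 0.1572, 0)–(1.8443, 0.1572, 0)  len=1.7189
  (v1,v3,v2) [-+-] → (1.8443, 0.1572, 0)–(0.125364, 0.1572, 1.53988)  len=2.3078
  (v3,v0,v4) [+-+] → (0.125364, 0.1572, 0)–(-0.0358758, 0.1572, 0)  len=0.1612
  (v3,v4,v2) [++-] → (-0.0358758, 0.1572, 1.57556)–(0.125364, 0.1572, 1.53988)  len=0.1651
  (v4,v0,v5) [+-+] → (-0.0358758, 0.1572, 0)–(-0.32642, 0.1572, 0)  len=0.2905
  (v4,v5,v2) [++-] → (-0.32642, 0.1572, 1.39545)–(-0.0358758, 0.1572, 1.57556)  len=0.3418
  (v5,v0,v6) [+--] → (-0.32642, 0.1572, 0)–(-1.7299, 0.1572, 0)  len=1.4035
  (v5,v6,v2) [+--] → (-1.7299, 0.1572, 0)–(-0.32642, 0.1572, 1.39545)  len=1.9791

Chained into 1 loop(s):
  loop 1: 8 segments, perimeter = 8.3681
Total perimeter = 8.368


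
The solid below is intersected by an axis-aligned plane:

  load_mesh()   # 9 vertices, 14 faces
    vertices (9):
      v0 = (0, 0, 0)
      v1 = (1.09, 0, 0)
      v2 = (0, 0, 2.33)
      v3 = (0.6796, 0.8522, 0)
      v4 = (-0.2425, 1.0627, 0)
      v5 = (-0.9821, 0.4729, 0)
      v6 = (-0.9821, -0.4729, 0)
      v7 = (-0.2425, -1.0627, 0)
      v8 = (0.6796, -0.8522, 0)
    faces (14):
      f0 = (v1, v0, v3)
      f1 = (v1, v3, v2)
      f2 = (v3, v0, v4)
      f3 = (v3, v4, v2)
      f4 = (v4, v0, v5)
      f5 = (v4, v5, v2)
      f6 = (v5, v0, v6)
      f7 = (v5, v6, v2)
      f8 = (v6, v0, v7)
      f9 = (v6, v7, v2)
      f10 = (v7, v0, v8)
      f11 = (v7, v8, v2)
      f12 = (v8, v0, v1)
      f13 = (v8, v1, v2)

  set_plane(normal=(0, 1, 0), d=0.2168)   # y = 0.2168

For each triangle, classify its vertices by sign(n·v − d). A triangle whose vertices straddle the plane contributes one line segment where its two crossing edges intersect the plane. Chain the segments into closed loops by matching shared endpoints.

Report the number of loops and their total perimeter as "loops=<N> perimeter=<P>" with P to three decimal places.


Straddling triangles (8 of 14):
  (v1,v0,v3) [--+] → (0.17289, 0.2168, 0)–(0.985594, 0.2168, 0)  len=0.8127
  (v1,v3,v2) [-+-] → (0.985594, 0.2168, 0)–(0.17289, 0.2168, 1.73725)  len=1.9179
  (v3,v0,v4) [+-+] → (0.17289, 0.2168, 0)–(-0.0494721, 0.2168, 0)  len=0.2224
  (v3,v4,v2) [++-] → (-0.0494721, 0.2168, 1.85466)–(0.17289, 0.2168, 1.73725)  len=0.2515
  (v4,v0,v5) [+-+] → (-0.0494721, 0.2168, 0)–(-0.450242, 0.2168, 0)  len=0.4008
  (v4,v5,v2) [++-] → (-0.450242, 0.2168, 1.26182)–(-0.0494721, 0.2168, 1.85466)  len=0.7156
  (v5,v0,v6) [+--] → (-0.450242, 0.2168, 0)–(-0.9821, 0.2168, 0)  len=0.5319
  (v5,v6,v2) [+--] → (-0.9821, 0.2168, 0)–(-0.450242, 0.2168, 1.26182)  len=1.3693

Chained into 1 loop(s):
  loop 1: 8 segments, perimeter = 6.2220
Total perimeter = 6.222

loops=1 perimeter=6.222


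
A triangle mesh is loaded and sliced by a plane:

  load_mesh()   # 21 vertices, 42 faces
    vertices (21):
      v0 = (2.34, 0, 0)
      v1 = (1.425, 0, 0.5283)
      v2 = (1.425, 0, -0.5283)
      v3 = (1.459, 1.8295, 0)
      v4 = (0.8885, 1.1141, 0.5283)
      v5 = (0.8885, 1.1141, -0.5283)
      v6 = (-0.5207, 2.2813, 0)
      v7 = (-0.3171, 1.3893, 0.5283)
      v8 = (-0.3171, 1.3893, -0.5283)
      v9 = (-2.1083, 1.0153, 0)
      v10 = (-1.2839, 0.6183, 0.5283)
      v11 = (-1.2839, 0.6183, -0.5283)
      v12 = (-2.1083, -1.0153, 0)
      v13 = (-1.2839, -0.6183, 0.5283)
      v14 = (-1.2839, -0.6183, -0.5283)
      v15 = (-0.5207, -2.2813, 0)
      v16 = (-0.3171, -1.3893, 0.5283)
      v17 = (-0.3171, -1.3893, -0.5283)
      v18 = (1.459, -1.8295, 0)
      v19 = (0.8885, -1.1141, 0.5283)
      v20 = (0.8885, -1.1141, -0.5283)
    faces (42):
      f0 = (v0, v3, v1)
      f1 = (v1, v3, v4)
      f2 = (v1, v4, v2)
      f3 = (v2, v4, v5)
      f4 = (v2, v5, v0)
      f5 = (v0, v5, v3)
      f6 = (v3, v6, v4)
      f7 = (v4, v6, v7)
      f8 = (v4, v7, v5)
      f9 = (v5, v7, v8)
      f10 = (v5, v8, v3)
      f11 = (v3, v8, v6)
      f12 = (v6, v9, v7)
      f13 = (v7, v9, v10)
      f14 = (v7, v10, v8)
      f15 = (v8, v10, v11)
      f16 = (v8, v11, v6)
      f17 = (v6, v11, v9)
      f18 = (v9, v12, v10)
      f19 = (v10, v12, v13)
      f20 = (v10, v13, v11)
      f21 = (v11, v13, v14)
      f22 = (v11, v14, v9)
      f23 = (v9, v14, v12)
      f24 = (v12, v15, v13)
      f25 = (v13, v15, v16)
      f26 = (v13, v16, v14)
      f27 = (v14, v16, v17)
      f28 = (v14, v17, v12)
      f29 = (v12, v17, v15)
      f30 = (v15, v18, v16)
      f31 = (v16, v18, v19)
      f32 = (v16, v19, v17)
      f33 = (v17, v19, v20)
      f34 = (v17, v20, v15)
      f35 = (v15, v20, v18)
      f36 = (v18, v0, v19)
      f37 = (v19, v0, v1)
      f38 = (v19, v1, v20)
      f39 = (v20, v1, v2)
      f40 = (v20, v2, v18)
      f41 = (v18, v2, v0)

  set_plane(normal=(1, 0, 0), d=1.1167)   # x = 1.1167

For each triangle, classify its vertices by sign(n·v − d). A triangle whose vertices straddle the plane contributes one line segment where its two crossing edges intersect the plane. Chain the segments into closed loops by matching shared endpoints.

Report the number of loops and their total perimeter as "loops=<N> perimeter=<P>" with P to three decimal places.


Straddling triangles (16 of 42):
  (v1,v3,v4) [++-] → (1.1167, 1.40026, 0.31698)–(1.1167, 0.640218, 0.5283)  len=0.7889
  (v1,v4,v2) [+-+] → (1.1167, 0.640218, 0.5283)–(1.1167, 0.640218, 0.0788757)  len=0.4494
  (v2,v4,v5) [+--] → (1.1167, 0.640218, 0.0788757)–(1.1167, 0.640218, -0.5283)  len=0.6072
  (v2,v5,v0) [+-+] → (1.1167, 0.640218, -0.5283)–(1.1167, 0.938945, -0.445242)  len=0.3101
  (v0,v5,v3) [+-+] → (1.1167, 0.938945, -0.445242)–(1.1167, 1.40026, -0.31698)  len=0.4788
  (v3,v6,v4) [+--] → (1.1167, 1.90762, 0)–(1.1167, 1.40026, 0.31698)  len=0.5982
  (v5,v8,v3) [--+] → (1.1167, 1.74466, -0.101817)–(1.1167, 1.40026, -0.31698)  len=0.4061
  (v3,v8,v6) [+--] → (1.1167, 1.74466, -0.101817)–(1.1167, 1.90762, 0)  len=0.1921
  (v15,v18,v16) [-+-] → (1.1167, -1.90762, 0)–(1.1167, -1.74466, 0.101817)  len=0.1921
  (v16,v18,v19) [-+-] → (1.1167, -1.74466, 0.101817)–(1.1167, -1.40026, 0.31698)  len=0.4061
  (v15,v20,v18) [--+] → (1.1167, -1.40026, -0.31698)–(1.1167, -1.90762, 0)  len=0.5982
  (v18,v0,v19) [++-] → (1.1167, -0.938945, 0.445242)–(1.1167, -1.40026, 0.31698)  len=0.4788
  (v19,v0,v1) [-++] → (1.1167, -0.938945, 0.445242)–(1.1167, -0.640218, 0.5283)  len=0.3101
  (v19,v1,v20) [-+-] → (1.1167, -0.640218, 0.5283)–(1.1167, -0.640218, -0.0788757)  len=0.6072
  (v20,v1,v2) [-++] → (1.1167, -0.640218, -0.0788757)–(1.1167, -0.640218, -0.5283)  len=0.4494
  (v20,v2,v18) [-++] → (1.1167, -0.640218, -0.5283)–(1.1167, -1.40026, -0.31698)  len=0.7889

Chained into 2 loop(s):
  loop 1: 8 segments, perimeter = 3.8308
  loop 2: 8 segments, perimeter = 3.8308
Total perimeter = 7.662

loops=2 perimeter=7.662


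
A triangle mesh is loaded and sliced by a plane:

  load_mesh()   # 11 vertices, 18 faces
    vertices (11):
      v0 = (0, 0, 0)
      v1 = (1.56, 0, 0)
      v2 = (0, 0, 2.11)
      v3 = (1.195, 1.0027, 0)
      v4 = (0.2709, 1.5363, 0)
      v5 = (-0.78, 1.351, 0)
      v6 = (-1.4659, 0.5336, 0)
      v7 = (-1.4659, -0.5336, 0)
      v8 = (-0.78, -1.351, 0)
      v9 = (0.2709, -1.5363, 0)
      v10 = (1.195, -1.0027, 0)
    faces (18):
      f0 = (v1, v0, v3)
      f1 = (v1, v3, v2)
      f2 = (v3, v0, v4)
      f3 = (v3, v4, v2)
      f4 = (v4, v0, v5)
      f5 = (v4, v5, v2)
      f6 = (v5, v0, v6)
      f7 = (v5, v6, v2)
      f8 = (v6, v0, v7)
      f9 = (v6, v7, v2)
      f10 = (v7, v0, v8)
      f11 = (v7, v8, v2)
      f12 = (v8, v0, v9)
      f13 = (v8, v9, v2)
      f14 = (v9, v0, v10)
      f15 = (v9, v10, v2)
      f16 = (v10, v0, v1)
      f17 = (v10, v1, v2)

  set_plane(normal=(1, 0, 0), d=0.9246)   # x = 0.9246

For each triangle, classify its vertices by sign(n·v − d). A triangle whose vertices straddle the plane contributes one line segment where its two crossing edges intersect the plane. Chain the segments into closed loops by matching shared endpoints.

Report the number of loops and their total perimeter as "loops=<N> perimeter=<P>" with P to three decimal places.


loops=1 perimeter=5.271

Straddling triangles (8 of 18):
  (v1,v0,v3) [+-+] → (0.9246, 0, 0)–(0.9246, 0.775813, 0)  len=0.7758
  (v1,v3,v2) [++-] → (0.9246, 0.775813, 0.477443)–(0.9246, 0, 0.859419)  len=0.8647
  (v3,v0,v4) [+--] → (0.9246, 0.775813, 0)–(0.9246, 1.15884, 0)  len=0.3830
  (v3,v4,v2) [+--] → (0.9246, 1.15884, 0)–(0.9246, 0.775813, 0.477443)  len=0.6121
  (v9,v0,v10) [--+] → (0.9246, -0.775813, 0)–(0.9246, -1.15884, 0)  len=0.3830
  (v9,v10,v2) [-+-] → (0.9246, -1.15884, 0)–(0.9246, -0.775813, 0.477443)  len=0.6121
  (v10,v0,v1) [+-+] → (0.9246, -0.775813, 0)–(0.9246, 0, 0)  len=0.7758
  (v10,v1,v2) [++-] → (0.9246, 0, 0.859419)–(0.9246, -0.775813, 0.477443)  len=0.8647

Chained into 1 loop(s):
  loop 1: 8 segments, perimeter = 5.2714
Total perimeter = 5.271


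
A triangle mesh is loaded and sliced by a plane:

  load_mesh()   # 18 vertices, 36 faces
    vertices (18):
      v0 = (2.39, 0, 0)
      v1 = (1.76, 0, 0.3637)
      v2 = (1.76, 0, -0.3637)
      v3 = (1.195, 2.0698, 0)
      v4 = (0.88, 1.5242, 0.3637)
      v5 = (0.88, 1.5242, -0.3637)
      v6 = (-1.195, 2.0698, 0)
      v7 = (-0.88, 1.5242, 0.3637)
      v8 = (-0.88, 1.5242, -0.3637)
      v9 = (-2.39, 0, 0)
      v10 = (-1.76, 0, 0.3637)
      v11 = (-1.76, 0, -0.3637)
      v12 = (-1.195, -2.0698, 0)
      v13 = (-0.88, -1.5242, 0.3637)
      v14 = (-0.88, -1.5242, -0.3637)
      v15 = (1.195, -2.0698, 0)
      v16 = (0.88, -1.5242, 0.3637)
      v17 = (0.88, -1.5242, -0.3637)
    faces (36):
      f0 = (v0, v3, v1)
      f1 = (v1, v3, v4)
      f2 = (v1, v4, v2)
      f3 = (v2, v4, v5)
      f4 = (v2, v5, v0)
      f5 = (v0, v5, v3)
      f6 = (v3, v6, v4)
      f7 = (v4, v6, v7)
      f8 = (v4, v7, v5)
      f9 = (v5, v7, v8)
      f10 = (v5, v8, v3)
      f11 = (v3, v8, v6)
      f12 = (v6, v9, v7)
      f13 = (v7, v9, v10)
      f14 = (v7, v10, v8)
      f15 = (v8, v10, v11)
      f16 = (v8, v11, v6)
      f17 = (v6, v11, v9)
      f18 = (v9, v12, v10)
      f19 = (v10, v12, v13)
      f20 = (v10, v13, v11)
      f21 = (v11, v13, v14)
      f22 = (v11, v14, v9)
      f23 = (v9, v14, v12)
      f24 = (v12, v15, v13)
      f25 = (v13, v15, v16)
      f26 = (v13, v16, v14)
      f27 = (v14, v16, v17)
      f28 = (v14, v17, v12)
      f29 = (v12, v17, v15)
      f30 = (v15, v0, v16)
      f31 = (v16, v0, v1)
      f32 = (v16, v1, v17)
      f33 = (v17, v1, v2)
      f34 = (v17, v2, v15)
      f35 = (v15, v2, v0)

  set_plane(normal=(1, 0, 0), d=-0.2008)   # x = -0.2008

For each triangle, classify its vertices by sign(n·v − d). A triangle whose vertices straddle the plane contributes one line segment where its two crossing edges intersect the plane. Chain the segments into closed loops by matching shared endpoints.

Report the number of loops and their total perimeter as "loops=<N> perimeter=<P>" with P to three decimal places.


Straddling triangles (12 of 36):
  (v3,v6,v4) [+-+] → (-0.2008, 2.0698, 0)–(-0.2008, 1.80839, 0.174261)  len=0.3142
  (v4,v6,v7) [+--] → (-0.2008, 1.80839, 0.174261)–(-0.2008, 1.5242, 0.3637)  len=0.3415
  (v4,v7,v5) [+-+] → (-0.2008, 1.5242, 0.3637)–(-0.2008, 1.5242, 0.0829897)  len=0.2807
  (v5,v7,v8) [+--] → (-0.2008, 1.5242, 0.0829897)–(-0.2008, 1.5242, -0.3637)  len=0.4467
  (v5,v8,v3) [+-+] → (-0.2008, 1.5242, -0.3637)–(-0.2008, 1.70279, -0.244652)  len=0.2146
  (v3,v8,v6) [+--] → (-0.2008, 1.70279, -0.244652)–(-0.2008, 2.0698, 0)  len=0.4411
  (v12,v15,v13) [-+-] → (-0.2008, -2.0698, 0)–(-0.2008, -1.70279, 0.244652)  len=0.4411
  (v13,v15,v16) [-++] → (-0.2008, -1.70279, 0.244652)–(-0.2008, -1.5242, 0.3637)  len=0.2146
  (v13,v16,v14) [-+-] → (-0.2008, -1.5242, 0.3637)–(-0.2008, -1.5242, -0.0829897)  len=0.4467
  (v14,v16,v17) [-++] → (-0.2008, -1.5242, -0.0829897)–(-0.2008, -1.5242, -0.3637)  len=0.2807
  (v14,v17,v12) [-+-] → (-0.2008, -1.5242, -0.3637)–(-0.2008, -1.80839, -0.174261)  len=0.3415
  (v12,v17,v15) [-++] → (-0.2008, -1.80839, -0.174261)–(-0.2008, -2.0698, 0)  len=0.3142

Chained into 2 loop(s):
  loop 1: 6 segments, perimeter = 2.0388
  loop 2: 6 segments, perimeter = 2.0388
Total perimeter = 4.078

loops=2 perimeter=4.078


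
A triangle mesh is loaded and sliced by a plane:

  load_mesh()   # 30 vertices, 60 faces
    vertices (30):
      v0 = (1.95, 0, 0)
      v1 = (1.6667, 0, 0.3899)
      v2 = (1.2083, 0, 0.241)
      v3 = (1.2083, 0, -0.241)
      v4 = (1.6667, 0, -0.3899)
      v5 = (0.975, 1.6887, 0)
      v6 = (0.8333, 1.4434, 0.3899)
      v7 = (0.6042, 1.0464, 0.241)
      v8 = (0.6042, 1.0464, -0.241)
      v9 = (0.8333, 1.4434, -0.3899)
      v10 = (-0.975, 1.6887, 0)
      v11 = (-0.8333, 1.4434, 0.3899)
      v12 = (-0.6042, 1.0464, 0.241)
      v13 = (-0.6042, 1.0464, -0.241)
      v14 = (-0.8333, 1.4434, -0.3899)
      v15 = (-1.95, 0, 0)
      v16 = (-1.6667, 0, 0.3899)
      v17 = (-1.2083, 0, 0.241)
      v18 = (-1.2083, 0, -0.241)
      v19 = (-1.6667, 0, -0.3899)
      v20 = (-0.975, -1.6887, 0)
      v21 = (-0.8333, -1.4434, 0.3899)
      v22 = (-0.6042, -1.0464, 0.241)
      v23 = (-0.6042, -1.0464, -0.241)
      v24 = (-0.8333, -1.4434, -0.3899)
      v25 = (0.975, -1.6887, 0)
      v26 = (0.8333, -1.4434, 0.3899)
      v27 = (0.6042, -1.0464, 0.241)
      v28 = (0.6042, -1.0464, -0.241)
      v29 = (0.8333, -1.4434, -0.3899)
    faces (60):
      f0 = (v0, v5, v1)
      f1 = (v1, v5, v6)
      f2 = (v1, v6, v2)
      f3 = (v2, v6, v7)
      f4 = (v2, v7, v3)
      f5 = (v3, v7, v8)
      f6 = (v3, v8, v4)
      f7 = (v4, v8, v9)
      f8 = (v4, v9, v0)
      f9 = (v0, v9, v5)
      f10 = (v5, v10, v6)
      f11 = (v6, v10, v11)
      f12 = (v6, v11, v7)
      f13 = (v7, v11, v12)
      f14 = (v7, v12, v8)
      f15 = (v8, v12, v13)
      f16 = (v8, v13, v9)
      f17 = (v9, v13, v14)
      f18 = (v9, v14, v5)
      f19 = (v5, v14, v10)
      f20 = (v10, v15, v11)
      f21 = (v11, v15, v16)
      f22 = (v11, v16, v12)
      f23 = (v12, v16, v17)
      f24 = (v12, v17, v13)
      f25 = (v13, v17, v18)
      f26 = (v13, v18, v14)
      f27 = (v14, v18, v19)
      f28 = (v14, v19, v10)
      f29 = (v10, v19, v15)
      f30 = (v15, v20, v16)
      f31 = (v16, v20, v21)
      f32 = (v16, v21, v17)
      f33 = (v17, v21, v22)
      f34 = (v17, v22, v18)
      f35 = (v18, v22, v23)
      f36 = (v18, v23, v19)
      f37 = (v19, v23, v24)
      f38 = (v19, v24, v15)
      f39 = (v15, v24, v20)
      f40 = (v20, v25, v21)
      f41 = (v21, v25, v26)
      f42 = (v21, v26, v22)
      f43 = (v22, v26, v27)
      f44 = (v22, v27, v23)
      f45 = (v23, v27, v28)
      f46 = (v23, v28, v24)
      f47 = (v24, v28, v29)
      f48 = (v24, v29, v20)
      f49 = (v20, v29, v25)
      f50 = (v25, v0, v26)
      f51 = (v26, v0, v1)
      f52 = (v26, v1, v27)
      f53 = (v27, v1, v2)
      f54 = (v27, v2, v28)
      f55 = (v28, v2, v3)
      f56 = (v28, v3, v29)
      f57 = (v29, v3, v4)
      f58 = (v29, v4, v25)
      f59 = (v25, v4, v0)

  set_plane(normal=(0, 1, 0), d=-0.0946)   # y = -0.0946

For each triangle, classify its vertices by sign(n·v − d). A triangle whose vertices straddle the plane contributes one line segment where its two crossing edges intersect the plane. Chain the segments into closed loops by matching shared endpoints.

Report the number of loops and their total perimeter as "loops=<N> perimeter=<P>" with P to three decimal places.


loops=2 perimeter=4.820

Straddling triangles (20 of 60):
  (v15,v20,v16) [+-+] → (-1.89538, -0.0946, 0)–(-1.62795, -0.0946, 0.368058)  len=0.4550
  (v16,v20,v21) [+--] → (-1.62795, -0.0946, 0.368058)–(-1.61208, -0.0946, 0.3899)  len=0.0270
  (v16,v21,v17) [+-+] → (-1.61208, -0.0946, 0.3899)–(-1.18372, -0.0946, 0.250759)  len=0.4504
  (v17,v21,v22) [+--] → (-1.18372, -0.0946, 0.250759)–(-1.15369, -0.0946, 0.241)  len=0.0316
  (v17,v22,v18) [+-+] → (-1.15369, -0.0946, 0.241)–(-1.15369, -0.0946, -0.197425)  len=0.4384
  (v18,v22,v23) [+--] → (-1.15369, -0.0946, -0.197425)–(-1.15369, -0.0946, -0.241)  len=0.0436
  (v18,v23,v19) [+-+] → (-1.15369, -0.0946, -0.241)–(-1.57064, -0.0946, -0.376439)  len=0.4384
  (v19,v23,v24) [+--] → (-1.57064, -0.0946, -0.376439)–(-1.61208, -0.0946, -0.3899)  len=0.0436
  (v19,v24,v15) [+-+] → (-1.61208, -0.0946, -0.3899)–(-1.87681, -0.0946, -0.0255539)  len=0.4504
  (v15,v24,v20) [+--] → (-1.87681, -0.0946, -0.0255539)–(-1.89538, -0.0946, 0)  len=0.0316
  (v25,v0,v26) [-+-] → (1.89538, -0.0946, 0)–(1.87681, -0.0946, 0.0255539)  len=0.0316
  (v26,v0,v1) [-++] → (1.87681, -0.0946, 0.0255539)–(1.61208, -0.0946, 0.3899)  len=0.4504
  (v26,v1,v27) [-+-] → (1.61208, -0.0946, 0.3899)–(1.57064, -0.0946, 0.376439)  len=0.0436
  (v27,v1,v2) [-++] → (1.57064, -0.0946, 0.376439)–(1.15369, -0.0946, 0.241)  len=0.4384
  (v27,v2,v28) [-+-] → (1.15369, -0.0946, 0.241)–(1.15369, -0.0946, 0.197425)  len=0.0436
  (v28,v2,v3) [-++] → (1.15369, -0.0946, 0.197425)–(1.15369, -0.0946, -0.241)  len=0.4384
  (v28,v3,v29) [-+-] → (1.15369, -0.0946, -0.241)–(1.18372, -0.0946, -0.250759)  len=0.0316
  (v29,v3,v4) [-++] → (1.18372, -0.0946, -0.250759)–(1.61208, -0.0946, -0.3899)  len=0.4504
  (v29,v4,v25) [-+-] → (1.61208, -0.0946, -0.3899)–(1.62795, -0.0946, -0.368058)  len=0.0270
  (v25,v4,v0) [-++] → (1.62795, -0.0946, -0.368058)–(1.89538, -0.0946, 0)  len=0.4550

Chained into 2 loop(s):
  loop 1: 10 segments, perimeter = 2.4099
  loop 2: 10 segments, perimeter = 2.4099
Total perimeter = 4.820


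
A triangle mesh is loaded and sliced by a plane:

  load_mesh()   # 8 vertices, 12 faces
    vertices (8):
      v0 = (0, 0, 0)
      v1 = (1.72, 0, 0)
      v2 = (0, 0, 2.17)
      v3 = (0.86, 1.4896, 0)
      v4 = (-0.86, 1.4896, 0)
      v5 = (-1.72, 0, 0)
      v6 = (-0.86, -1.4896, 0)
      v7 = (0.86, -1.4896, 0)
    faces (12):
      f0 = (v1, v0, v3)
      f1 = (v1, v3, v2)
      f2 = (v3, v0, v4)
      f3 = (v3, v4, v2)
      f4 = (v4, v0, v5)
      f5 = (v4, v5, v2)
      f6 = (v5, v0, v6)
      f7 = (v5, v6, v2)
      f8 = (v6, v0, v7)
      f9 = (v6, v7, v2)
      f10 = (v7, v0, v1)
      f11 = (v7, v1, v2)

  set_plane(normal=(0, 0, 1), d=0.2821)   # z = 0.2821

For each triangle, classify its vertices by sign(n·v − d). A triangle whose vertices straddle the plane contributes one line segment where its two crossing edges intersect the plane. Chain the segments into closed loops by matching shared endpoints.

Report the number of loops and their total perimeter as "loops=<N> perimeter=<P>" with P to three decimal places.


Straddling triangles (6 of 12):
  (v1,v3,v2) [--+] → (0.7482, 1.29595, 0.2821)–(1.4964, 0, 0.2821)  len=1.4964
  (v3,v4,v2) [--+] → (-0.7482, 1.29595, 0.2821)–(0.7482, 1.29595, 0.2821)  len=1.4964
  (v4,v5,v2) [--+] → (-1.4964, 0, 0.2821)–(-0.7482, 1.29595, 0.2821)  len=1.4964
  (v5,v6,v2) [--+] → (-0.7482, -1.29595, 0.2821)–(-1.4964, 0, 0.2821)  len=1.4964
  (v6,v7,v2) [--+] → (0.7482, -1.29595, 0.2821)–(-0.7482, -1.29595, 0.2821)  len=1.4964
  (v7,v1,v2) [--+] → (1.4964, 0, 0.2821)–(0.7482, -1.29595, 0.2821)  len=1.4964

Chained into 1 loop(s):
  loop 1: 6 segments, perimeter = 8.9785
Total perimeter = 8.979

loops=1 perimeter=8.979


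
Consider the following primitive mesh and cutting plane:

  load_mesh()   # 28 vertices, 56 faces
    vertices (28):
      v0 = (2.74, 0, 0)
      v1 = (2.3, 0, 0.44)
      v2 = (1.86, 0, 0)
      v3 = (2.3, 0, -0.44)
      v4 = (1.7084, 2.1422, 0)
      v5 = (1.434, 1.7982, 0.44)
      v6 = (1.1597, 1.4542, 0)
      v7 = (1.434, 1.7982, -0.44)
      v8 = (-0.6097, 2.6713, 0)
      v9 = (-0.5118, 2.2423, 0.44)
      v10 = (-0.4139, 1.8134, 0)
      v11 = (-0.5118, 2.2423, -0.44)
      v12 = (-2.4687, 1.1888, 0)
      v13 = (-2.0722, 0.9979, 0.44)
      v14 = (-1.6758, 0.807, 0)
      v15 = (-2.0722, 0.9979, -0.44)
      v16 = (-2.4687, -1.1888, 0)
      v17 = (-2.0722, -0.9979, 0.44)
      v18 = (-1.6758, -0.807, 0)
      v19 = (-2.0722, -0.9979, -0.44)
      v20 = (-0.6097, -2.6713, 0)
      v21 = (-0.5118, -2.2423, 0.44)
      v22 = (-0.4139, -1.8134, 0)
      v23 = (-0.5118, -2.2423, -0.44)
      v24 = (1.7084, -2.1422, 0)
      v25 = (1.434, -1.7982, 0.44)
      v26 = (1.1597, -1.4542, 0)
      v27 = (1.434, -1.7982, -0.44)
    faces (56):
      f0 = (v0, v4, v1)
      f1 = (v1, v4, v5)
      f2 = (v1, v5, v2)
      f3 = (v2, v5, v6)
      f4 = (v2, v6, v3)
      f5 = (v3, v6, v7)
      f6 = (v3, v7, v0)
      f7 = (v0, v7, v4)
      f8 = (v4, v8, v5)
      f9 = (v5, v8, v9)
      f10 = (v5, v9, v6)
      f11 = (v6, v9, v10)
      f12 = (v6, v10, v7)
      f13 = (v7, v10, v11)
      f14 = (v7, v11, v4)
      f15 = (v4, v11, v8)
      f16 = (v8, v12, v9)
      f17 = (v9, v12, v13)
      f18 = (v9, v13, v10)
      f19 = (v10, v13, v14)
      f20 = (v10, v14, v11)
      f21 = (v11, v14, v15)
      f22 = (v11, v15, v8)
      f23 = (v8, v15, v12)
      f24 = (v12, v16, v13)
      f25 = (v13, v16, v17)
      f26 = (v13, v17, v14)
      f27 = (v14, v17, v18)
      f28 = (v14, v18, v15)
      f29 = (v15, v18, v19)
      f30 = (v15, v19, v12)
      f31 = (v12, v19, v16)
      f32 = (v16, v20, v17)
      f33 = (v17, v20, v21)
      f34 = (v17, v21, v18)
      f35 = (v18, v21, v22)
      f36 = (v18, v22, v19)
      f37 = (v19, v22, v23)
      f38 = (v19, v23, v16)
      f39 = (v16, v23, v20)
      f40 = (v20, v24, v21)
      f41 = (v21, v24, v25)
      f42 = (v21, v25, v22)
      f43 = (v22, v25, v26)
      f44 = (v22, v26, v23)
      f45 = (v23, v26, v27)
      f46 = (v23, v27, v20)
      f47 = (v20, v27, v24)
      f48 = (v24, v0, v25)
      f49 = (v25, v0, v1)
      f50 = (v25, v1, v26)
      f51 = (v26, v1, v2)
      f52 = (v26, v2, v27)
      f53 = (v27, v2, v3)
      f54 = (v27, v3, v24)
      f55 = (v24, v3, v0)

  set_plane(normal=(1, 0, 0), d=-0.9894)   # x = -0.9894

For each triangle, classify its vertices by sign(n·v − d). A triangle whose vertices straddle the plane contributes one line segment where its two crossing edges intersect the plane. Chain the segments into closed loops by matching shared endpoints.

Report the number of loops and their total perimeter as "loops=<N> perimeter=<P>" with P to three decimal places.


loops=2 perimeter=5.371

Straddling triangles (16 of 56):
  (v8,v12,v9) [+-+] → (-0.9894, 2.3685, 0)–(-0.9894, 1.98518, 0.332614)  len=0.5075
  (v9,v12,v13) [+--] → (-0.9894, 1.98518, 0.332614)–(-0.9894, 1.86142, 0.44)  len=0.1639
  (v9,v13,v10) [+-+] → (-0.9894, 1.86142, 0.44)–(-0.9894, 1.53039, 0.152699)  len=0.4383
  (v10,v13,v14) [+--] → (-0.9894, 1.53039, 0.152699)–(-0.9894, 1.35442, 0)  len=0.2330
  (v10,v14,v11) [+-+] → (-0.9894, 1.35442, 0)–(-0.9894, 1.65338, -0.259464)  len=0.3959
  (v11,v14,v15) [+--] → (-0.9894, 1.65338, -0.259464)–(-0.9894, 1.86142, -0.44)  len=0.2754
  (v11,v15,v8) [+-+] → (-0.9894, 1.86142, -0.44)–(-0.9894, 2.23685, -0.114235)  len=0.4971
  (v8,v15,v12) [+--] → (-0.9894, 2.23685, -0.114235)–(-0.9894, 2.3685, 0)  len=0.1743
  (v16,v20,v17) [-+-] → (-0.9894, -2.3685, 0)–(-0.9894, -2.23685, 0.114235)  len=0.1743
  (v17,v20,v21) [-++] → (-0.9894, -2.23685, 0.114235)–(-0.9894, -1.86142, 0.44)  len=0.4971
  (v17,v21,v18) [-+-] → (-0.9894, -1.86142, 0.44)–(-0.9894, -1.65338, 0.259464)  len=0.2754
  (v18,v21,v22) [-++] → (-0.9894, -1.65338, 0.259464)–(-0.9894, -1.35442, 0)  len=0.3959
  (v18,v22,v19) [-+-] → (-0.9894, -1.35442, 0)–(-0.9894, -1.53039, -0.152699)  len=0.2330
  (v19,v22,v23) [-++] → (-0.9894, -1.53039, -0.152699)–(-0.9894, -1.86142, -0.44)  len=0.4383
  (v19,v23,v16) [-+-] → (-0.9894, -1.86142, -0.44)–(-0.9894, -1.98518, -0.332614)  len=0.1639
  (v16,v23,v20) [-++] → (-0.9894, -1.98518, -0.332614)–(-0.9894, -2.3685, 0)  len=0.5075

Chained into 2 loop(s):
  loop 1: 8 segments, perimeter = 2.6853
  loop 2: 8 segments, perimeter = 2.6853
Total perimeter = 5.371
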